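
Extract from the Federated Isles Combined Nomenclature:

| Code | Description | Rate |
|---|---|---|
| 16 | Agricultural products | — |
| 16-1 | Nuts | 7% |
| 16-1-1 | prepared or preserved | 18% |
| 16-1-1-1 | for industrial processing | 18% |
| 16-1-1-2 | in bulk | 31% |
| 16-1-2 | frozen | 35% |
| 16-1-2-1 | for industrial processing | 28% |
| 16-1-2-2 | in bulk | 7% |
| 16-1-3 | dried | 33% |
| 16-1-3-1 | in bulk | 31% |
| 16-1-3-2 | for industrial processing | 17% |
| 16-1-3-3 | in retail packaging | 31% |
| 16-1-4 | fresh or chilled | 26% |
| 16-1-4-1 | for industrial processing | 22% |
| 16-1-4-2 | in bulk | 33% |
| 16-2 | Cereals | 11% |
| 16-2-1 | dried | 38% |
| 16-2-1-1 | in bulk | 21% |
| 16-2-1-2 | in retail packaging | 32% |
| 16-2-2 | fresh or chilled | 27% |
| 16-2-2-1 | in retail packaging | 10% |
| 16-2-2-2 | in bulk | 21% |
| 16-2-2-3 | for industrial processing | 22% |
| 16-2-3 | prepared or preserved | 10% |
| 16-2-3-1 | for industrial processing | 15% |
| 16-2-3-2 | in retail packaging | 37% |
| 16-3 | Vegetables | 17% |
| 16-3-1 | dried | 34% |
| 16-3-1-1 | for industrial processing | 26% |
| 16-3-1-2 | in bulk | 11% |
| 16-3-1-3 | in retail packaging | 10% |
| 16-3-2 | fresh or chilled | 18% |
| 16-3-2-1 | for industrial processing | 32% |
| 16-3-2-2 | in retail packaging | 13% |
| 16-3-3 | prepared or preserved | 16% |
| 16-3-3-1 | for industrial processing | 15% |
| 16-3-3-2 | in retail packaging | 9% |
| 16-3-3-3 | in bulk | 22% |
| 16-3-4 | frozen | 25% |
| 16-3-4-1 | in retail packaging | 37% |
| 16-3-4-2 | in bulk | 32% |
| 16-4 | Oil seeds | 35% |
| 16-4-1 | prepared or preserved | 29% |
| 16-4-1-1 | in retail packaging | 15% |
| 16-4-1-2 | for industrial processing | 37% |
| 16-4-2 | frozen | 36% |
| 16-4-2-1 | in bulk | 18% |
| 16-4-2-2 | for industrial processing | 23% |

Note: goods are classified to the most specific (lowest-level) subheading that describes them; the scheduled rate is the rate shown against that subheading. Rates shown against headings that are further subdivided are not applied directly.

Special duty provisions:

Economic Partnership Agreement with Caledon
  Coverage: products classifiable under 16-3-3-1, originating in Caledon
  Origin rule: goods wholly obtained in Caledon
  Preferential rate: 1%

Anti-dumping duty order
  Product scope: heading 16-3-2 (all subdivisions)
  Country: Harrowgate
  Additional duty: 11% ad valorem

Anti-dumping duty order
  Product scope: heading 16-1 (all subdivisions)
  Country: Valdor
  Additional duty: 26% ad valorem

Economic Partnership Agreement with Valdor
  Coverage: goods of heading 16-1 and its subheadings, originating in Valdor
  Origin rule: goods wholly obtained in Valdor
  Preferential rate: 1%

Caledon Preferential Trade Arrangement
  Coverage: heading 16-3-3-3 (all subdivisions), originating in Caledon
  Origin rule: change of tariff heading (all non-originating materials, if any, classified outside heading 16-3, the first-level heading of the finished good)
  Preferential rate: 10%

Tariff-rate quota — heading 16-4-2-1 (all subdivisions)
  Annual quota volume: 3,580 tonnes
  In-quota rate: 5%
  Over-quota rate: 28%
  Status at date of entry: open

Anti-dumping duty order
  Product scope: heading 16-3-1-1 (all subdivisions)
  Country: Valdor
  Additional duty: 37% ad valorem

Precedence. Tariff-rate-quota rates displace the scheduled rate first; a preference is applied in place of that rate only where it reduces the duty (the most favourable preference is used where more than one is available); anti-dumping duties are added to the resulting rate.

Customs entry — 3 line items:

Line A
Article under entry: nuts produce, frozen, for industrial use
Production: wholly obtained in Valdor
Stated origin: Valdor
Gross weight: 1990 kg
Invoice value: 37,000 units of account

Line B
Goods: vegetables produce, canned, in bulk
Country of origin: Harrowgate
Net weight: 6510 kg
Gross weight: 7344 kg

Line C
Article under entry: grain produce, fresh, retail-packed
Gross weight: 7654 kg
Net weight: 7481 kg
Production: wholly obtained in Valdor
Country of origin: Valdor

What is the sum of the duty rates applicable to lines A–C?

59%

Line A: nuts → 16-1; frozen → 16-1-2; for industrial use → 16-1-2-1. Scheduled 28%. Valdor agreement on 16-1: wholly obtained → 1% available; preferential 1%; anti-dumping (Valdor, 16-1): +26%; total 1% + 26% = 27%. → 27%.
Line B: vegetables → 16-3; canned → 16-3-3; in bulk → 16-3-3-3. Scheduled 22%. No special measure applies. → 22%.
Line C: grain → 16-2; fresh → 16-2-2; retail-packed → 16-2-2-1. Scheduled 10%. Valdor agreement on 16-1: 16-2-2-1 not covered. → 10%.
Sum: 27% + 22% + 10% = 59%.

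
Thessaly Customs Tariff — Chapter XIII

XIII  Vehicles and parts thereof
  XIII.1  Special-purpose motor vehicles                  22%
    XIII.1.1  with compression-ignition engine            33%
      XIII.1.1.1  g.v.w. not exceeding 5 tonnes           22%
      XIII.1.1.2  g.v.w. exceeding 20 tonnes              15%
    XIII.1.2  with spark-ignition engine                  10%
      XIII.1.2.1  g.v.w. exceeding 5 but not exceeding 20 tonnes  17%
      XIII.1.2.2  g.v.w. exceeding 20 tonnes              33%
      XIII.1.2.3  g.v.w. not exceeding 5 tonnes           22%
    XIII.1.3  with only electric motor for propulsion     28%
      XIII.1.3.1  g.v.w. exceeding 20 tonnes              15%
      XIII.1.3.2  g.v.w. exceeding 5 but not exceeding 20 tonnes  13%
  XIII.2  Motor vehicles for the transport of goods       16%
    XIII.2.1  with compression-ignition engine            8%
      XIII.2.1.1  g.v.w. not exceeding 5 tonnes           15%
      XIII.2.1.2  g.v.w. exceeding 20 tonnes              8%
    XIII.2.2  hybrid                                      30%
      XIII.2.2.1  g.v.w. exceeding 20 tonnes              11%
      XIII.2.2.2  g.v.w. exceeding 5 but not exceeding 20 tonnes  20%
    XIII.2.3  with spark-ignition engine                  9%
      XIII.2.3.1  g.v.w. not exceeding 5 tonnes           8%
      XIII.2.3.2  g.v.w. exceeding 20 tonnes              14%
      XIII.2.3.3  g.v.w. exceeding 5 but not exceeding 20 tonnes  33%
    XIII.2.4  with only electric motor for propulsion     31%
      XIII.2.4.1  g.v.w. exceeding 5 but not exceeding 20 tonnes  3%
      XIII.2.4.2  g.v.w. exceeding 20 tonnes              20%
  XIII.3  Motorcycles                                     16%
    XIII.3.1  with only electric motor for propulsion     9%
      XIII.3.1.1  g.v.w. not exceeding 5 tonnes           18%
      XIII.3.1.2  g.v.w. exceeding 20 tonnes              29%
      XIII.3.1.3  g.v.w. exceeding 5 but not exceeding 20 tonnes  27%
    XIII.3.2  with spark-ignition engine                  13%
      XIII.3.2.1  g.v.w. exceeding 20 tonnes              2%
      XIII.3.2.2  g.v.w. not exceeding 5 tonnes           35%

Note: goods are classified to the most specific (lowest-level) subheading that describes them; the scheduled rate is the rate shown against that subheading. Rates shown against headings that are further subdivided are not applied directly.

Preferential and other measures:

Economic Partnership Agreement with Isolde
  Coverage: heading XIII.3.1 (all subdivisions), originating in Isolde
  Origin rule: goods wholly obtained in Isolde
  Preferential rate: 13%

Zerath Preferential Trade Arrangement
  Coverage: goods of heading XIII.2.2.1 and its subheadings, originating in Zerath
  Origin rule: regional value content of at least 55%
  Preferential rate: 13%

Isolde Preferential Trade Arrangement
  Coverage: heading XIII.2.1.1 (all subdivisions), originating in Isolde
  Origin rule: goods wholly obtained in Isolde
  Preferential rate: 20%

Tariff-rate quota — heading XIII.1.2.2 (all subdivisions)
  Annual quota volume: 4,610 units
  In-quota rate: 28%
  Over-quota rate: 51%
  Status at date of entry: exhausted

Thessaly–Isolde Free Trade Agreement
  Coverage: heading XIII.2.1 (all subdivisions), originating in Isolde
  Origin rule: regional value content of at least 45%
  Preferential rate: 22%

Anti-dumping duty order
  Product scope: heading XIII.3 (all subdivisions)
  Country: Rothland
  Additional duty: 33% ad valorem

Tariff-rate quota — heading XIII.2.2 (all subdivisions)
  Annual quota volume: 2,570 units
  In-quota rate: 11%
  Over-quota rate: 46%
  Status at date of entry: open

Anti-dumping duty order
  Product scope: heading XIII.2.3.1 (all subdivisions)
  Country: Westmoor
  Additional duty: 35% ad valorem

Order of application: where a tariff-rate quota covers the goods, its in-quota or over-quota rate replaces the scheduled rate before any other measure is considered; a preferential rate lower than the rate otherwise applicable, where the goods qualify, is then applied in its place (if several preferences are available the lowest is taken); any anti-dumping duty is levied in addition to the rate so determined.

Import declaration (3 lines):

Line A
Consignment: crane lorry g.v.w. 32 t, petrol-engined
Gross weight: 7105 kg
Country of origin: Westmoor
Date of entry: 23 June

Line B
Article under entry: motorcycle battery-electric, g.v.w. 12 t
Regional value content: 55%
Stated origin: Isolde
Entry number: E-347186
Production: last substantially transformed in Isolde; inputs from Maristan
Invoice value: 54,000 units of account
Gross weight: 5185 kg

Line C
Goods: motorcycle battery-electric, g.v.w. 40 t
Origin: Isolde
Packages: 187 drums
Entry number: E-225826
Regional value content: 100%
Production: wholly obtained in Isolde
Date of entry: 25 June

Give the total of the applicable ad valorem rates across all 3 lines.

Line A: crane lorry → XIII.1; petrol-engined → XIII.1.2; g.v.w. 32 t → XIII.1.2.2. Scheduled 33%. quota on XIII.1.2.2 exhausted → over-quota 51%. → 51%.
Line B: motorcycle → XIII.3; battery-electric → XIII.3.1; g.v.w. 12 t → XIII.3.1.3. Scheduled 27%. Isolde agreement on XIII.3.1: not wholly obtained; Isolde agreement on XIII.2.1.1: XIII.3.1.3 not covered; Isolde agreement on XIII.2.1: XIII.3.1.3 not covered. → 27%.
Line C: motorcycle → XIII.3; battery-electric → XIII.3.1; g.v.w. 40 t → XIII.3.1.2. Scheduled 29%. Isolde agreement on XIII.3.1: wholly obtained → 13% available; Isolde agreement on XIII.2.1.1: XIII.3.1.2 not covered; Isolde agreement on XIII.2.1: XIII.3.1.2 not covered; preferential 13%. → 13%.
Sum: 51% + 27% + 13% = 91%.

91%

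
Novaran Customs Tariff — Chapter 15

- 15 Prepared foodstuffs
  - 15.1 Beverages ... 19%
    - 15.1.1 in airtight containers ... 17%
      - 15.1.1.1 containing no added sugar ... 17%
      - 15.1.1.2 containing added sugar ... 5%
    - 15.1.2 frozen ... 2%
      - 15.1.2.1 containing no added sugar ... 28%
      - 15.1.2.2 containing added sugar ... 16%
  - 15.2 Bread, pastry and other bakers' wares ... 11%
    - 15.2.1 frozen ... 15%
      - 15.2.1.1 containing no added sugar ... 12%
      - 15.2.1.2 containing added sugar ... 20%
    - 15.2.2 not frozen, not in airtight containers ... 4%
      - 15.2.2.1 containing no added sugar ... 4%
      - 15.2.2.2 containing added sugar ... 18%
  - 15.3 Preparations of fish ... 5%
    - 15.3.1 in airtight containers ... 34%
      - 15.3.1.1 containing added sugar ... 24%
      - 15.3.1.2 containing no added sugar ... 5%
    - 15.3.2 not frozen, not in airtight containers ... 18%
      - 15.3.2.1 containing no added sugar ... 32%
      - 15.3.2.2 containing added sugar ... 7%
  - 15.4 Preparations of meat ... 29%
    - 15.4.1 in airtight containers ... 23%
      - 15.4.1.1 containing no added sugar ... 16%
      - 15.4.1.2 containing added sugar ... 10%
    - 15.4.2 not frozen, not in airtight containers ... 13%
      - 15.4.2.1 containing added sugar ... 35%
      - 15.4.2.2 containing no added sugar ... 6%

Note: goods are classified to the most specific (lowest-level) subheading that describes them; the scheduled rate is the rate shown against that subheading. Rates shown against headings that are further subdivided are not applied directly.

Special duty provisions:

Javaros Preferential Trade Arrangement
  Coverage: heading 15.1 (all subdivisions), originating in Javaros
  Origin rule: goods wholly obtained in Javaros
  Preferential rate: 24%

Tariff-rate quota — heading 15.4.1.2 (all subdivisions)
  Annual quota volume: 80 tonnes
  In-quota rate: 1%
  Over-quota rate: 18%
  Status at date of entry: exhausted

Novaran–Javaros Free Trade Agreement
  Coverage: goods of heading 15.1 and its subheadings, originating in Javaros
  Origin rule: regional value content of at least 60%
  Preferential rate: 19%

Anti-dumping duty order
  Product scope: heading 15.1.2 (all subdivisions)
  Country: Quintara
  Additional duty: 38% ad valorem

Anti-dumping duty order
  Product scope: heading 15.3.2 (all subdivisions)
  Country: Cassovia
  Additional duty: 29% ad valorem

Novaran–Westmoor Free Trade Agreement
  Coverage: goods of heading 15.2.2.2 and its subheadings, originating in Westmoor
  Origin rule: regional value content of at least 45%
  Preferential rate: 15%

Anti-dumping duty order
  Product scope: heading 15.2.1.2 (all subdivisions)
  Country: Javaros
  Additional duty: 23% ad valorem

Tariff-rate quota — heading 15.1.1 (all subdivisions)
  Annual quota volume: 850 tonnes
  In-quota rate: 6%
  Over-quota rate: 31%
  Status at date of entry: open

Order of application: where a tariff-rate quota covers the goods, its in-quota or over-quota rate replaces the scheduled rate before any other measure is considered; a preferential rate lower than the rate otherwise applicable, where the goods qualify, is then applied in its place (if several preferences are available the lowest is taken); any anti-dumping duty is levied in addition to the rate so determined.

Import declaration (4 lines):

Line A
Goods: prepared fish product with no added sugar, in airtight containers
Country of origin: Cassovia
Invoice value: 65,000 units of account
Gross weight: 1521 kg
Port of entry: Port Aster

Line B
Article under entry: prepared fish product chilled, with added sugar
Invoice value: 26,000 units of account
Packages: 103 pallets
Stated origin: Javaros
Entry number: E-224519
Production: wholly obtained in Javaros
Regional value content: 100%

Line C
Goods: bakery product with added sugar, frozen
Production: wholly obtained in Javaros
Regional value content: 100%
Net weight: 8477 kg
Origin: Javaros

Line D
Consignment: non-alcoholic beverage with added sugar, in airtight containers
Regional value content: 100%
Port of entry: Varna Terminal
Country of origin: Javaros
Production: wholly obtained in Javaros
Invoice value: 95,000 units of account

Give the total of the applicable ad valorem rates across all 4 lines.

61%

Line A: prepared fish product → 15.3; in airtight containers → 15.3.1; with no added sugar → 15.3.1.2. Scheduled 5%. No special measure applies. → 5%.
Line B: prepared fish product → 15.3; chilled → 15.3.2; with added sugar → 15.3.2.2. Scheduled 7%. Javaros agreement on 15.1: 15.3.2.2 not covered; Javaros agreement on 15.1: 15.3.2.2 not covered. → 7%.
Line C: bakery product → 15.2; frozen → 15.2.1; with added sugar → 15.2.1.2. Scheduled 20%. Javaros agreement on 15.1: 15.2.1.2 not covered; Javaros agreement on 15.1: 15.2.1.2 not covered; anti-dumping (Javaros, 15.2.1.2): +23%; total 20% + 23% = 43%. → 43%.
Line D: non-alcoholic beverage → 15.1; in airtight containers → 15.1.1; with added sugar → 15.1.1.2. Scheduled 5%. quota on 15.1.1 open → in-quota 6%; Javaros agreement on 15.1: wholly obtained → 24% available; Javaros agreement on 15.1: RVC ≥ 60% → 19% available; preference 19% not lower than 6% → no reduction. → 6%.
Sum: 5% + 7% + 43% + 6% = 61%.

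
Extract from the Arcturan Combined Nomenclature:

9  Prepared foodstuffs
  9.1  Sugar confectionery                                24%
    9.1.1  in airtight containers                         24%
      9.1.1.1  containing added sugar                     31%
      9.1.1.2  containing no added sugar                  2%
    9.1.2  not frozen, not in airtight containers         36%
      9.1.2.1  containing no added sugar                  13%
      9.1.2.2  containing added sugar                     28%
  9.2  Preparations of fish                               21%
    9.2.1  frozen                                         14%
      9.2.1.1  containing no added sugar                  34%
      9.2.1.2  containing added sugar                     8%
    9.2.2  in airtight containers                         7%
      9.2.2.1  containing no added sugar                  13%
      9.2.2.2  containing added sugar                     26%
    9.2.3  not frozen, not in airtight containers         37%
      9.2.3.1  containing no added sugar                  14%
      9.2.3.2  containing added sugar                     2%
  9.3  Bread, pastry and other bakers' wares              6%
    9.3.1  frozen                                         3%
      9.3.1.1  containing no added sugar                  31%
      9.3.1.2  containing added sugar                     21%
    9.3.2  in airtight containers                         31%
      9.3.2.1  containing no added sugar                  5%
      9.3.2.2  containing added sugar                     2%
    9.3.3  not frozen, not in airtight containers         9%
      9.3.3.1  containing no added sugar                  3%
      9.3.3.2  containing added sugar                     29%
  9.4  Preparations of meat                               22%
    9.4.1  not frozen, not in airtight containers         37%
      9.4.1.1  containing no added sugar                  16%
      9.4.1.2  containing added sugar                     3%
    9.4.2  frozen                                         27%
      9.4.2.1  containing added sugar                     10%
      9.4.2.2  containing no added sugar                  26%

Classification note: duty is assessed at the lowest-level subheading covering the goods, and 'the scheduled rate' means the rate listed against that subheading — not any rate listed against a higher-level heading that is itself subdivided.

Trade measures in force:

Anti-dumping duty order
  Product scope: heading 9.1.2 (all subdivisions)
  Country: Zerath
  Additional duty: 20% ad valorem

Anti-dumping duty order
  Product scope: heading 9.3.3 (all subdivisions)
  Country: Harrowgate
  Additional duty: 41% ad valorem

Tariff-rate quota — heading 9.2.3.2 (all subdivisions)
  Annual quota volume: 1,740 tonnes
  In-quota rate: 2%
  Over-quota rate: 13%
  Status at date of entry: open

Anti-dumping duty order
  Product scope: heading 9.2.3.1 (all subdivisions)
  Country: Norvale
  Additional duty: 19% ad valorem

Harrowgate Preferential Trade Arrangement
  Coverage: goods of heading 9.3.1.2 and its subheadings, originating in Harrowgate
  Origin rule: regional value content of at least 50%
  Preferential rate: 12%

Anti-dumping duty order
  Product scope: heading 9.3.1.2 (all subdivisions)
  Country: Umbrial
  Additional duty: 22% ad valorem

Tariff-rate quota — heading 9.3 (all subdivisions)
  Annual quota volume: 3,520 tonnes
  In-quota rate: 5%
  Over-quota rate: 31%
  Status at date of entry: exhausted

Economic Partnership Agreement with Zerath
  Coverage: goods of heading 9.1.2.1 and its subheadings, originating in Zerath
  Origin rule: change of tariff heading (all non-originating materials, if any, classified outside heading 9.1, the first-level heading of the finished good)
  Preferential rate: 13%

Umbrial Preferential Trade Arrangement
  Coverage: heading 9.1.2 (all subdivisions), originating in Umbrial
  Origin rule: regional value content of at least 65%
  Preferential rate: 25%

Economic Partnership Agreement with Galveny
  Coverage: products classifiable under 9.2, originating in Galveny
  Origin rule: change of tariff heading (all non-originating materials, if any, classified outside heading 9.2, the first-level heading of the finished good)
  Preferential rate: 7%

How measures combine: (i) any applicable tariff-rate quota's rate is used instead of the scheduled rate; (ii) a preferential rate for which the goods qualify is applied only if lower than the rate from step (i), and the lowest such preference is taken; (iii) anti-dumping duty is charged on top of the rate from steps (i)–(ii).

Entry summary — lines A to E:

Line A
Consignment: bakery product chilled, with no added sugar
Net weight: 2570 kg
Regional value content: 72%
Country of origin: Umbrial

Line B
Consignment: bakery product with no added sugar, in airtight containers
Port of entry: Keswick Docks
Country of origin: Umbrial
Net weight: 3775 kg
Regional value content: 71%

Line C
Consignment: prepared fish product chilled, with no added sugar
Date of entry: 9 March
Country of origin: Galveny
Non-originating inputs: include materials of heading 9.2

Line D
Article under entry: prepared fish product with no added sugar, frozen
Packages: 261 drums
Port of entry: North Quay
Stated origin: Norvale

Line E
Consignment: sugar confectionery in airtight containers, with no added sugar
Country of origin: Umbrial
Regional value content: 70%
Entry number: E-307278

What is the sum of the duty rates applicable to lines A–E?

Line A: bakery product → 9.3; chilled → 9.3.3; with no added sugar → 9.3.3.1. Scheduled 3%. quota on 9.3 exhausted → over-quota 31%; Umbrial agreement on 9.1.2: 9.3.3.1 not covered. → 31%.
Line B: bakery product → 9.3; in airtight containers → 9.3.2; with no added sugar → 9.3.2.1. Scheduled 5%. quota on 9.3 exhausted → over-quota 31%; Umbrial agreement on 9.1.2: 9.3.2.1 not covered. → 31%.
Line C: prepared fish product → 9.2; chilled → 9.2.3; with no added sugar → 9.2.3.1. Scheduled 14%. Galveny agreement on 9.2: CTH not met. → 14%.
Line D: prepared fish product → 9.2; frozen → 9.2.1; with no added sugar → 9.2.1.1. Scheduled 34%. No special measure applies. → 34%.
Line E: sugar confectionery → 9.1; in airtight containers → 9.1.1; with no added sugar → 9.1.1.2. Scheduled 2%. Umbrial agreement on 9.1.2: 9.1.1.2 not covered. → 2%.
Sum: 31% + 31% + 14% + 34% + 2% = 112%.

112%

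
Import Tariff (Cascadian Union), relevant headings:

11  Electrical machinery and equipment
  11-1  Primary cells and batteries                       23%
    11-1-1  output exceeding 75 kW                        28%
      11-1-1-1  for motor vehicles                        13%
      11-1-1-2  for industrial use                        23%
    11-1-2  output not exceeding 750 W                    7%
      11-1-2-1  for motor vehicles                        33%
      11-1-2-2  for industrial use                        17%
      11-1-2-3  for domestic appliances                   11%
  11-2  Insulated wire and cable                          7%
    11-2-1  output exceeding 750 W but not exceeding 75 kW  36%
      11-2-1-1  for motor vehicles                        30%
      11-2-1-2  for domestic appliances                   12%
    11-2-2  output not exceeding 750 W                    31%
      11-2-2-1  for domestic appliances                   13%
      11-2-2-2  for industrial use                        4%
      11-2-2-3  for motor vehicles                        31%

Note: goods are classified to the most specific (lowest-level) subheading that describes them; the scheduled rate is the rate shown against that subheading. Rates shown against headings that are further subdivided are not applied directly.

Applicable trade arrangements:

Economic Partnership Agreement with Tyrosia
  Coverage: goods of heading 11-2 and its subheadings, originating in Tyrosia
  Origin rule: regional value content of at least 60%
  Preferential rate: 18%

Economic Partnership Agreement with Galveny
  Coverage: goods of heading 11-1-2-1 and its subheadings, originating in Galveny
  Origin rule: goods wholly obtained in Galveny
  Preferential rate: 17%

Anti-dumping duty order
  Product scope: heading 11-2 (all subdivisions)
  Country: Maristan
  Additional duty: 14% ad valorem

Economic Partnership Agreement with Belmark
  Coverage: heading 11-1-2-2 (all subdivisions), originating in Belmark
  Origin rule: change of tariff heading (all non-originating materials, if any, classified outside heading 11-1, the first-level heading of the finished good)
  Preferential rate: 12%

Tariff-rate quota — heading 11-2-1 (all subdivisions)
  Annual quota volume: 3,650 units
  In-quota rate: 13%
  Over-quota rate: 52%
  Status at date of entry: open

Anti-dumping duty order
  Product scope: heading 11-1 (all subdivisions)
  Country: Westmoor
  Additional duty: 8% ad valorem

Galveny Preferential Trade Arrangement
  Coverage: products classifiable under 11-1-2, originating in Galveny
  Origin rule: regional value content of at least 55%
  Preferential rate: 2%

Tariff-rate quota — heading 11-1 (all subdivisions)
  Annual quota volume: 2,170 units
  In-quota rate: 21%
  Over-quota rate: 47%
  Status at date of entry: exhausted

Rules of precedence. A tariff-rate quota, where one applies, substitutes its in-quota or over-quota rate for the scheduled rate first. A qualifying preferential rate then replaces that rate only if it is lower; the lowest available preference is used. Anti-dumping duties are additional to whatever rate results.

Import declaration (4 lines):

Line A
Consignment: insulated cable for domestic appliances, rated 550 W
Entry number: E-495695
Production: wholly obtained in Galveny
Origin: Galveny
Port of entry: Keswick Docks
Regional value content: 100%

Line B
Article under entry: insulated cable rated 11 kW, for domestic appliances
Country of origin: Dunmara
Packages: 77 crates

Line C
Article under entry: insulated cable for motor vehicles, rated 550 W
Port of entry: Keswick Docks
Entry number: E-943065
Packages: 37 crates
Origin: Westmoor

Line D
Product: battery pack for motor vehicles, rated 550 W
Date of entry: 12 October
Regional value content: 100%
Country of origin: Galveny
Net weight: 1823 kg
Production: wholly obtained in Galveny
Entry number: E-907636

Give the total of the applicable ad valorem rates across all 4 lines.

59%

Line A: insulated cable → 11-2; rated 550 W → 11-2-2; for domestic appliances → 11-2-2-1. Scheduled 13%. Galveny agreement on 11-1-2-1: 11-2-2-1 not covered; Galveny agreement on 11-1-2: 11-2-2-1 not covered. → 13%.
Line B: insulated cable → 11-2; rated 11 kW → 11-2-1; for domestic appliances → 11-2-1-2. Scheduled 12%. quota on 11-2-1 open → in-quota 13%. → 13%.
Line C: insulated cable → 11-2; rated 550 W → 11-2-2; for motor vehicles → 11-2-2-3. Scheduled 31%. No special measure applies. → 31%.
Line D: battery pack → 11-1; rated 550 W → 11-1-2; for motor vehicles → 11-1-2-1. Scheduled 33%. quota on 11-1 exhausted → over-quota 47%; Galveny agreement on 11-1-2-1: wholly obtained → 17% available; Galveny agreement on 11-1-2: RVC ≥ 55% → 2% available; preferential 2%. → 2%.
Sum: 13% + 13% + 31% + 2% = 59%.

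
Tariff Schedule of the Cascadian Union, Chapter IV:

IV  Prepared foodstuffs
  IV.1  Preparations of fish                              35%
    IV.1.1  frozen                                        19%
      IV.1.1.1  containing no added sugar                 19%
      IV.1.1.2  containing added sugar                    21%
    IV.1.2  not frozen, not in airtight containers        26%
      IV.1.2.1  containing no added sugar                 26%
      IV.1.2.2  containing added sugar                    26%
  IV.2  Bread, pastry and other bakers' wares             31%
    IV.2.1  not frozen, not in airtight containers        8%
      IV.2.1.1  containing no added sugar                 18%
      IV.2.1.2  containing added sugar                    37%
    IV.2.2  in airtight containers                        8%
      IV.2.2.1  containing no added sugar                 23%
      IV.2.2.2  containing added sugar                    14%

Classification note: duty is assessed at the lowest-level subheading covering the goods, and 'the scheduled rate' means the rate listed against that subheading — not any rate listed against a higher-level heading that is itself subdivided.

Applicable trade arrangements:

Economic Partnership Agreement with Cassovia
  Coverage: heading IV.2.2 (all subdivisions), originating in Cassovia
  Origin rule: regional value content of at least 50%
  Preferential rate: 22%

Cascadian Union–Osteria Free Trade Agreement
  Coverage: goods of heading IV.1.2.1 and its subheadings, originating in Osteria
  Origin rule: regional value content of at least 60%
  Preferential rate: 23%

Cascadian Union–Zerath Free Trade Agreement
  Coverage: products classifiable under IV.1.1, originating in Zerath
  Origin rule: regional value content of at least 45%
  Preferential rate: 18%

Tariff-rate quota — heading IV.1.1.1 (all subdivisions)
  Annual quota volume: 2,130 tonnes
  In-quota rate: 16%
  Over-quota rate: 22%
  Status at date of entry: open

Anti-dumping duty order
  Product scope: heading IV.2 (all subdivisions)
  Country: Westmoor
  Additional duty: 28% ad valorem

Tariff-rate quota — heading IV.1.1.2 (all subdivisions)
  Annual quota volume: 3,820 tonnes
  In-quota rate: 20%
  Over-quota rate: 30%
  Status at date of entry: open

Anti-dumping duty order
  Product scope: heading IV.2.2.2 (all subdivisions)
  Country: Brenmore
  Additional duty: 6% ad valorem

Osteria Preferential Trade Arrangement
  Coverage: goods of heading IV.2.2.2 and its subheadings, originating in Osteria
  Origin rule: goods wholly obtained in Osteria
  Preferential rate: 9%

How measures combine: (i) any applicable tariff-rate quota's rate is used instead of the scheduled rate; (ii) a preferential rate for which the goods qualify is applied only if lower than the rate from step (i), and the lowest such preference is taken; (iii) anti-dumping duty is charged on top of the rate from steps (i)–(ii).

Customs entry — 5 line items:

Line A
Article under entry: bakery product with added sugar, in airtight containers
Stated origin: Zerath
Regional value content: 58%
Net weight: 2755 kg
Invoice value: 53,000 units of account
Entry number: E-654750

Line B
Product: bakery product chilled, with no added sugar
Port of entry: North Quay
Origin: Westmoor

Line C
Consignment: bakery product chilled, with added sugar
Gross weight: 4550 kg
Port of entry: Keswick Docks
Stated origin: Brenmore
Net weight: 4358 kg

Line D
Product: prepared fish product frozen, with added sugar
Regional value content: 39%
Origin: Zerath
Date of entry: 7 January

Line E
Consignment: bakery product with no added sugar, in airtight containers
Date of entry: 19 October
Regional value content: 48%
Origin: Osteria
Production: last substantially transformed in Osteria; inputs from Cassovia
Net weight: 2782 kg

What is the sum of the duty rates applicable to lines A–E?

140%

Line A: bakery product → IV.2; in airtight containers → IV.2.2; with added sugar → IV.2.2.2. Scheduled 14%. Zerath agreement on IV.1.1: IV.2.2.2 not covered. → 14%.
Line B: bakery product → IV.2; chilled → IV.2.1; with no added sugar → IV.2.1.1. Scheduled 18%. anti-dumping (Westmoor, IV.2): +28%; total 18% + 28% = 46%. → 46%.
Line C: bakery product → IV.2; chilled → IV.2.1; with added sugar → IV.2.1.2. Scheduled 37%. No special measure applies. → 37%.
Line D: prepared fish product → IV.1; frozen → IV.1.1; with added sugar → IV.1.1.2. Scheduled 21%. quota on IV.1.1.2 open → in-quota 20%; Zerath agreement on IV.1.1: RVC < 45%. → 20%.
Line E: bakery product → IV.2; in airtight containers → IV.2.2; with no added sugar → IV.2.2.1. Scheduled 23%. Osteria agreement on IV.1.2.1: IV.2.2.1 not covered; Osteria agreement on IV.2.2.2: IV.2.2.1 not covered. → 23%.
Sum: 14% + 46% + 37% + 20% + 23% = 140%.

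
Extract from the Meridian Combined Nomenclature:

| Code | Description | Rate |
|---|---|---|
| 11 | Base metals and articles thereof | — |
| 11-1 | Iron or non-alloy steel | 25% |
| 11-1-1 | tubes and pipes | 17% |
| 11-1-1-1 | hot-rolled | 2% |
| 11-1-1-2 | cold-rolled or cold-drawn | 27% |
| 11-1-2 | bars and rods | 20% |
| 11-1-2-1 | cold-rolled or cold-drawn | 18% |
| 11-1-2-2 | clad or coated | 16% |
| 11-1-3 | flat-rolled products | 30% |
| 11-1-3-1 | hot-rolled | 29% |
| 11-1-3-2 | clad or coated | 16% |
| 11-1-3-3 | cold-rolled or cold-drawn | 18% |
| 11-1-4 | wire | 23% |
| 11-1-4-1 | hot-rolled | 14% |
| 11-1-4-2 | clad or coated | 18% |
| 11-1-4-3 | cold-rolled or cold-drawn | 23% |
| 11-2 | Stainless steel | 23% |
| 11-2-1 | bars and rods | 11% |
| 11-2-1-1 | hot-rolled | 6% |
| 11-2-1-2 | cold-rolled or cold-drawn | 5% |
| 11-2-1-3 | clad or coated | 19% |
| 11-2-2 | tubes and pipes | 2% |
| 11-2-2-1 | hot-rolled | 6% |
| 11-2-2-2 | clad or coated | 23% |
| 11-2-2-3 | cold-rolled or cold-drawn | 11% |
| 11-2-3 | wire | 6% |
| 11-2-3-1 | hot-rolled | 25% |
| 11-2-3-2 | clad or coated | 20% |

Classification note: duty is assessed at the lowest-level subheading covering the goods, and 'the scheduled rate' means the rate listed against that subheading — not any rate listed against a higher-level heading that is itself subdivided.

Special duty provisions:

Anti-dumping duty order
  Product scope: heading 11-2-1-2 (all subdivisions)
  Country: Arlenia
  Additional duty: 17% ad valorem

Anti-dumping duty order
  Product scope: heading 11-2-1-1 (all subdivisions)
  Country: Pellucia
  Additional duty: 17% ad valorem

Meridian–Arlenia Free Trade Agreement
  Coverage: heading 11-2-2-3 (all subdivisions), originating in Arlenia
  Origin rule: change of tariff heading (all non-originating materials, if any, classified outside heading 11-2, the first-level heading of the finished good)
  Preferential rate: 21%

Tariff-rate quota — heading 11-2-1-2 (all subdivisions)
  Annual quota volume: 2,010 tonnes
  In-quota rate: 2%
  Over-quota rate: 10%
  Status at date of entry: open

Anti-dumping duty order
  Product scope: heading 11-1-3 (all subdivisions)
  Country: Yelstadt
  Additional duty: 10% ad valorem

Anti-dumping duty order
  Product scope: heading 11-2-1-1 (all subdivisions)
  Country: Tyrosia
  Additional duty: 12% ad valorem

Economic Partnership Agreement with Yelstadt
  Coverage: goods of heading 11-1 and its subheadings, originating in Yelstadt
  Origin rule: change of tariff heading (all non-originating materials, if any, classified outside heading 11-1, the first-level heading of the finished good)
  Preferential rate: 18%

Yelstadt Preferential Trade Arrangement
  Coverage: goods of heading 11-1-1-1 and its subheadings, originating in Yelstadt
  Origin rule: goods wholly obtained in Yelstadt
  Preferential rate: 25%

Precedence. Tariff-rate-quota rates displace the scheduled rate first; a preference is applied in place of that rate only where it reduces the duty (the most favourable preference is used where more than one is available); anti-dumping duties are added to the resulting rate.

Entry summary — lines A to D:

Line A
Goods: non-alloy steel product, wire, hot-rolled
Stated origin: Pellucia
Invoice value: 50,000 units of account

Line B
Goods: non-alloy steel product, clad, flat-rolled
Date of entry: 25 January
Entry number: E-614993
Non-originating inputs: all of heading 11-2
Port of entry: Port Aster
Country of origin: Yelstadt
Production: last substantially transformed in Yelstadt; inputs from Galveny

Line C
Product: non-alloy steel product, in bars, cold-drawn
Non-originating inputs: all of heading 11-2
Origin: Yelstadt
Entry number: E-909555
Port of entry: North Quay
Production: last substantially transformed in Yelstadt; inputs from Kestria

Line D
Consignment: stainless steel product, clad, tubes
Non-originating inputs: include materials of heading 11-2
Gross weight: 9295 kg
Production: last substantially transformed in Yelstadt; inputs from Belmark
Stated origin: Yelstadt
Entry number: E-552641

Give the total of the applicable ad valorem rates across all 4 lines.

81%

Line A: non-alloy steel → 11-1; wire → 11-1-4; hot-rolled → 11-1-4-1. Scheduled 14%. No special measure applies. → 14%.
Line B: non-alloy steel → 11-1; flat-rolled → 11-1-3; clad → 11-1-3-2. Scheduled 16%. Yelstadt agreement on 11-1: CTH met → 18% available; Yelstadt agreement on 11-1-1-1: 11-1-3-2 not covered; preference 18% not lower than 16% → no reduction; anti-dumping (Yelstadt, 11-1-3): +10%; total 16% + 10% = 26%. → 26%.
Line C: non-alloy steel → 11-1; in bars → 11-1-2; cold-drawn → 11-1-2-1. Scheduled 18%. Yelstadt agreement on 11-1: CTH met → 18% available; Yelstadt agreement on 11-1-1-1: 11-1-2-1 not covered; preference 18% not lower than 18% → no reduction. → 18%.
Line D: stainless steel → 11-2; tubes → 11-2-2; clad → 11-2-2-2. Scheduled 23%. Yelstadt agreement on 11-1: 11-2-2-2 not covered; Yelstadt agreement on 11-1-1-1: 11-2-2-2 not covered. → 23%.
Sum: 14% + 26% + 18% + 23% = 81%.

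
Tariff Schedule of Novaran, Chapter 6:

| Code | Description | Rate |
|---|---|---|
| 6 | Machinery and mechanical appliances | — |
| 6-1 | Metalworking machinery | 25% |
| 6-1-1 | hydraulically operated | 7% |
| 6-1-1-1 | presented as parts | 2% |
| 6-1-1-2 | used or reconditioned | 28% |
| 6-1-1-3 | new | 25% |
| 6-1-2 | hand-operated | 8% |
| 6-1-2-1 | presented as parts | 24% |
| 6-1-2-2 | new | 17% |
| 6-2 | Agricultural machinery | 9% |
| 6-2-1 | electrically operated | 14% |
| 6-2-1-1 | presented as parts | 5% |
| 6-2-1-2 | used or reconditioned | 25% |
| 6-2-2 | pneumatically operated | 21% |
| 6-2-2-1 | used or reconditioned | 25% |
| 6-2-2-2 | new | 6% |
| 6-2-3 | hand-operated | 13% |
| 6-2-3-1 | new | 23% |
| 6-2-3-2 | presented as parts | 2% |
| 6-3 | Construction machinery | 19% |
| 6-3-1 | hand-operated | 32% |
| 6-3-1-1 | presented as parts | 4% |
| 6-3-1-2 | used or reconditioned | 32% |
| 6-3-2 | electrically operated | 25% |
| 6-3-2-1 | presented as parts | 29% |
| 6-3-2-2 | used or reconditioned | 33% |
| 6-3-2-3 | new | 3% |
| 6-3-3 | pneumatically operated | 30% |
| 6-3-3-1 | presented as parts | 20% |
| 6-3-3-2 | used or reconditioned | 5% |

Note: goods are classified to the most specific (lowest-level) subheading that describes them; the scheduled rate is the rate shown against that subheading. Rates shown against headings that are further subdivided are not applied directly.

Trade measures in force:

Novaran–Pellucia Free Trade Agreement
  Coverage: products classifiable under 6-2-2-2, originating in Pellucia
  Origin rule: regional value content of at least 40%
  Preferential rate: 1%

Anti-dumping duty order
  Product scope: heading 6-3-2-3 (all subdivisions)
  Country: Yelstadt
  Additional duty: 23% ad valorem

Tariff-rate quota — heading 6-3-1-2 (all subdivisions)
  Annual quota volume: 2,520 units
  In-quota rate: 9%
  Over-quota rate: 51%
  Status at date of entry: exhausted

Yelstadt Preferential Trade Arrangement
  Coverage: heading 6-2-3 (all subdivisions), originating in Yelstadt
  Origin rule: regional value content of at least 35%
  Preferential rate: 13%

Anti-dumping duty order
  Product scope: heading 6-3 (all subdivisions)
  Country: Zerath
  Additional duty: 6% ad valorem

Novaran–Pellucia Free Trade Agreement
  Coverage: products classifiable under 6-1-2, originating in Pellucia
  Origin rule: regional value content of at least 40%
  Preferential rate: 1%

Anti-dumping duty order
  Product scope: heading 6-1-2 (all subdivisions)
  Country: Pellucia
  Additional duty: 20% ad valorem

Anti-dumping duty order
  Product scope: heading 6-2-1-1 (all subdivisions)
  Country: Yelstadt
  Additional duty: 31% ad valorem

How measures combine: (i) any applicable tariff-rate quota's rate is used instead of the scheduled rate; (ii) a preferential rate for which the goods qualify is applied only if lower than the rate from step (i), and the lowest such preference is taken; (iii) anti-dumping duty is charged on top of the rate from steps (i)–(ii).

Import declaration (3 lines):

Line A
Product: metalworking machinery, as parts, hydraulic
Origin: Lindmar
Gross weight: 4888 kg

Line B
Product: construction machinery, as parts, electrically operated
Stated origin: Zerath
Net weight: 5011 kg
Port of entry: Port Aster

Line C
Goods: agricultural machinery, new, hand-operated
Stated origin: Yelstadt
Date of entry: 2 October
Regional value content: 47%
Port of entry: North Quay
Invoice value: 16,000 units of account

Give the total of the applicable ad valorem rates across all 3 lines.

Line A: metalworking → 6-1; hydraulic → 6-1-1; as parts → 6-1-1-1. Scheduled 2%. No special measure applies. → 2%.
Line B: construction → 6-3; electrically operated → 6-3-2; as parts → 6-3-2-1. Scheduled 29%. anti-dumping (Zerath, 6-3): +6%; total 29% + 6% = 35%. → 35%.
Line C: agricultural → 6-2; hand-operated → 6-2-3; new → 6-2-3-1. Scheduled 23%. Yelstadt agreement on 6-2-3: RVC ≥ 35% → 13% available; preferential 13%. → 13%.
Sum: 2% + 35% + 13% = 50%.

50%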